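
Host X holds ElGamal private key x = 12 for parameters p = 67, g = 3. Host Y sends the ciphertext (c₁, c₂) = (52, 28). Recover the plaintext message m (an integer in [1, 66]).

51

Shared mask s = c₁^x mod p = 52^12 mod 67.
52^1 ≡ 52 (mod 67)
52^2 = (52^1)^2 ≡ 52^2 = 2704 ≡ 24 (mod 67)
52^4 = (52^2)^2 ≡ 24^2 = 576 ≡ 40 (mod 67)
52^8 = (52^4)^2 ≡ 40^2 = 1600 ≡ 59 (mod 67)
52^12 = 52^8 · 52^4 ≡ 59 · 40 ≡ 15 (mod 67).
So s = 15; s⁻¹ ≡ 9 (mod 67).
m = c₂ · s⁻¹ mod 67 = 28 · 9 mod 67 = 51.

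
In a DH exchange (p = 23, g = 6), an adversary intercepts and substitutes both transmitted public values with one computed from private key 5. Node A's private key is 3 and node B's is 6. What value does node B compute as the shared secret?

18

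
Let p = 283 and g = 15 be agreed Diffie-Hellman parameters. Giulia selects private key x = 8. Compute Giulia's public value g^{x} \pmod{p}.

175

Public value = 15^{8} \pmod{283}.
15^1 ≡ 15 (mod 283)
15^2 = (15^1)^2 ≡ 15^2 = 225 ≡ 225 (mod 283)
15^4 = (15^2)^2 ≡ 225^2 = 50625 ≡ 251 (mod 283)
15^8 = (15^4)^2 ≡ 251^2 = 63001 ≡ 175 (mod 283)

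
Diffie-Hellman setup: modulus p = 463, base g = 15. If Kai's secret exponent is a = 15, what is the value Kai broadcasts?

Public value = 15^15 mod 463.
15^1 ≡ 15 (mod 463)
15^2 = (15^1)^2 ≡ 15^2 = 225 ≡ 225 (mod 463)
15^4 = (15^2)^2 ≡ 225^2 = 50625 ≡ 158 (mod 463)
15^8 = (15^4)^2 ≡ 158^2 = 24964 ≡ 425 (mod 463)
15^15 = 15^8 · 15^4 · 15^2 · 15^1 ≡ 425 · 158 · 225 · 15 ≡ 158 (mod 463).

158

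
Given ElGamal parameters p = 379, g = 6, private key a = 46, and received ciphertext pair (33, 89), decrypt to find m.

Shared mask s = c₁^a mod p = 33^46 mod 379.
33^1 ≡ 33 (mod 379)
33^2 = (33^1)^2 ≡ 33^2 = 1089 ≡ 331 (mod 379)
33^4 = (33^2)^2 ≡ 331^2 = 109561 ≡ 30 (mod 379)
33^8 = (33^4)^2 ≡ 30^2 = 900 ≡ 142 (mod 379)
33^16 = (33^8)^2 ≡ 142^2 = 20164 ≡ 77 (mod 379)
33^32 = (33^16)^2 ≡ 77^2 = 5929 ≡ 244 (mod 379)
33^46 = 33^32 · 33^8 · 33^4 · 33^2 ≡ 244 · 142 · 30 · 331 ≡ 335 (mod 379).
So s = 335; s⁻¹ ≡ 267 (mod 379).
m = c₂ · s⁻¹ mod 379 = 89 · 267 mod 379 = 265.

265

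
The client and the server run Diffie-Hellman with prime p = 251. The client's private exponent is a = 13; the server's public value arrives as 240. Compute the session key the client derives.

152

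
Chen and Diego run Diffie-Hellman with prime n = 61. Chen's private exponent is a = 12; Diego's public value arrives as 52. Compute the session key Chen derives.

20

Shared key K = 52^12 mod 61.
52^1 ≡ 52 (mod 61)
52^2 = (52^1)^2 ≡ 52^2 = 2704 ≡ 20 (mod 61)
52^4 = (52^2)^2 ≡ 20^2 = 400 ≡ 34 (mod 61)
52^8 = (52^4)^2 ≡ 34^2 = 1156 ≡ 58 (mod 61)
52^12 = 52^8 · 52^4 ≡ 58 · 34 ≡ 20 (mod 61).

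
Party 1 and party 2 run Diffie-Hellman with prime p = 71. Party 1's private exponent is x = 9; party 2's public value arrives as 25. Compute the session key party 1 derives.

Shared key K = 25^9 mod 71.
25^1 ≡ 25 (mod 71)
25^2 = (25^1)^2 ≡ 25^2 = 625 ≡ 57 (mod 71)
25^4 = (25^2)^2 ≡ 57^2 = 3249 ≡ 54 (mod 71)
25^8 = (25^4)^2 ≡ 54^2 = 2916 ≡ 5 (mod 71)
25^9 = 25^8 · 25^1 ≡ 5 · 25 ≡ 54 (mod 71).

54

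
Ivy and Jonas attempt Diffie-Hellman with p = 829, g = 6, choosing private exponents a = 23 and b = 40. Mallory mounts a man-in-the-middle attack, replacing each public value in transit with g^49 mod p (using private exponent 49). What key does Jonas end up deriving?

Jonas receives Mallory's public value M = 6^49 mod 829 instead of the honest one.
6^1 ≡ 6 (mod 829)
6^2 = (6^1)^2 ≡ 6^2 = 36 ≡ 36 (mod 829)
6^4 = (6^2)^2 ≡ 36^2 = 1296 ≡ 467 (mod 829)
6^8 = (6^4)^2 ≡ 467^2 = 218089 ≡ 62 (mod 829)
6^16 = (6^8)^2 ≡ 62^2 = 3844 ≡ 528 (mod 829)
6^32 = (6^16)^2 ≡ 528^2 = 278784 ≡ 240 (mod 829)
6^49 = 6^32 · 6^16 · 6^1 ≡ 240 · 528 · 6 ≡ 127 (mod 829).
So M = 127. Jonas computes K = M^40 mod 829.
127^1 ≡ 127 (mod 829)
127^2 = (127^1)^2 ≡ 127^2 = 16129 ≡ 378 (mod 829)
127^4 = (127^2)^2 ≡ 378^2 = 142884 ≡ 296 (mod 829)
127^8 = (127^4)^2 ≡ 296^2 = 87616 ≡ 571 (mod 829)
127^16 = (127^8)^2 ≡ 571^2 = 326041 ≡ 244 (mod 829)
127^32 = (127^16)^2 ≡ 244^2 = 59536 ≡ 677 (mod 829)
127^40 = 127^32 · 127^8 ≡ 677 · 571 ≡ 253 (mod 829).

253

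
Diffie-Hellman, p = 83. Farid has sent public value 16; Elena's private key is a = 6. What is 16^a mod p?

Shared key K = 16^6 mod 83.
16^1 ≡ 16 (mod 83)
16^2 = (16^1)^2 ≡ 16^2 = 256 ≡ 7 (mod 83)
16^4 = (16^2)^2 ≡ 7^2 = 49 ≡ 49 (mod 83)
16^6 = 16^4 · 16^2 ≡ 49 · 7 ≡ 11 (mod 83).

11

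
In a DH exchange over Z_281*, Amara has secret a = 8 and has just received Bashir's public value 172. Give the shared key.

109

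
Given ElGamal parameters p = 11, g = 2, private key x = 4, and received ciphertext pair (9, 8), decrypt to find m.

6

Shared mask s = c₁^x mod p = 9^4 mod 11.
9^1 ≡ 9 (mod 11)
9^2 = (9^1)^2 ≡ 9^2 = 81 ≡ 4 (mod 11)
9^4 = (9^2)^2 ≡ 4^2 = 16 ≡ 5 (mod 11)
So s = 5; s⁻¹ ≡ 9 (mod 11).
m = c₂ · s⁻¹ mod 11 = 8 · 9 mod 11 = 6.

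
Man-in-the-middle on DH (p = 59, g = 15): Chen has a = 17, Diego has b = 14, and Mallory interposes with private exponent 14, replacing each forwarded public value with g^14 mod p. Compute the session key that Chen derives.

Chen receives Mallory's public value M = 15^14 mod 59 instead of the honest one.
15^1 ≡ 15 (mod 59)
15^2 = (15^1)^2 ≡ 15^2 = 225 ≡ 48 (mod 59)
15^4 = (15^2)^2 ≡ 48^2 = 2304 ≡ 3 (mod 59)
15^8 = (15^4)^2 ≡ 3^2 = 9 ≡ 9 (mod 59)
15^14 = 15^8 · 15^4 · 15^2 ≡ 9 · 3 · 48 ≡ 57 (mod 59).
So M = 57. Chen computes K = M^17 mod 59.
57^1 ≡ 57 (mod 59)
57^2 = (57^1)^2 ≡ 57^2 = 3249 ≡ 4 (mod 59)
57^4 = (57^2)^2 ≡ 4^2 = 16 ≡ 16 (mod 59)
57^8 = (57^4)^2 ≡ 16^2 = 256 ≡ 20 (mod 59)
57^16 = (57^8)^2 ≡ 20^2 = 400 ≡ 46 (mod 59)
57^17 = 57^16 · 57^1 ≡ 46 · 57 ≡ 26 (mod 59).

26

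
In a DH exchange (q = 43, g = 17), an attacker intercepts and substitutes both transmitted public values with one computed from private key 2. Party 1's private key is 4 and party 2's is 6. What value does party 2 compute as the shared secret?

Party 2 receives an attacker's public value M = 17^2 mod 43 instead of the honest one.
17^1 ≡ 17 (mod 43)
17^2 = (17^1)^2 ≡ 17^2 = 289 ≡ 31 (mod 43)
So M = 31. Party 2 computes K = M^6 mod 43.
31^1 ≡ 31 (mod 43)
31^2 = (31^1)^2 ≡ 31^2 = 961 ≡ 15 (mod 43)
31^4 = (31^2)^2 ≡ 15^2 = 225 ≡ 10 (mod 43)
31^6 = 31^4 · 31^2 ≡ 10 · 15 ≡ 21 (mod 43).

21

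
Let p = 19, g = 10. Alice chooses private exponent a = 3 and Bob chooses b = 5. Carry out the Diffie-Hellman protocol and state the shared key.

8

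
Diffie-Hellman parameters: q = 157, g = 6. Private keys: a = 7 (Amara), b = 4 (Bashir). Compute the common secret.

Amara sends A = g^a mod q = 6^7 mod 157.
6^1 ≡ 6 (mod 157)
6^2 = (6^1)^2 ≡ 6^2 = 36 ≡ 36 (mod 157)
6^4 = (6^2)^2 ≡ 36^2 = 1296 ≡ 40 (mod 157)
6^7 = 6^4 · 6^2 · 6^1 ≡ 40 · 36 · 6 ≡ 5 (mod 157).
So A = 5. Bashir then computes K = A^b mod q = 5^4 mod 157.
5^1 ≡ 5 (mod 157)
5^2 = (5^1)^2 ≡ 5^2 = 25 ≡ 25 (mod 157)
5^4 = (5^2)^2 ≡ 25^2 = 625 ≡ 154 (mod 157)

154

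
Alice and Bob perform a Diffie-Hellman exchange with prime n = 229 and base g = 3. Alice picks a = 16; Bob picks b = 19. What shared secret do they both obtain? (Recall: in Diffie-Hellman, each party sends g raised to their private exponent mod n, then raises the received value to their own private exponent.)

Bob sends B = g^b mod n = 3^19 mod 229.
3^1 ≡ 3 (mod 229)
3^2 = (3^1)^2 ≡ 3^2 = 9 ≡ 9 (mod 229)
3^4 = (3^2)^2 ≡ 9^2 = 81 ≡ 81 (mod 229)
3^8 = (3^4)^2 ≡ 81^2 = 6561 ≡ 149 (mod 229)
3^16 = (3^8)^2 ≡ 149^2 = 22201 ≡ 217 (mod 229)
3^19 = 3^16 · 3^2 · 3^1 ≡ 217 · 9 · 3 ≡ 134 (mod 229).
So B = 134. Alice then computes K = B^a mod n = 134^16 mod 229.
134^1 ≡ 134 (mod 229)
134^2 = (134^1)^2 ≡ 134^2 = 17956 ≡ 94 (mod 229)
134^4 = (134^2)^2 ≡ 94^2 = 8836 ≡ 134 (mod 229)
134^8 = (134^4)^2 ≡ 134^2 = 17956 ≡ 94 (mod 229)
134^16 = (134^8)^2 ≡ 94^2 = 8836 ≡ 134 (mod 229)

134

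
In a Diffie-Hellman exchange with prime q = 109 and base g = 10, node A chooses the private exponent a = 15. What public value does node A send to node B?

Public value = 10^15 (mod 109).
10^1 ≡ 10 (mod 109)
10^2 = (10^1)^2 ≡ 10^2 = 100 ≡ 100 (mod 109)
10^4 = (10^2)^2 ≡ 100^2 = 10000 ≡ 81 (mod 109)
10^8 = (10^4)^2 ≡ 81^2 = 6561 ≡ 21 (mod 109)
10^15 = 10^8 · 10^4 · 10^2 · 10^1 ≡ 21 · 81 · 100 · 10 ≡ 55 (mod 109).

55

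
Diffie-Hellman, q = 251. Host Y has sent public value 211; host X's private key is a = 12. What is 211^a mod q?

Shared key K = 211^12 mod 251.
211^1 ≡ 211 (mod 251)
211^2 = (211^1)^2 ≡ 211^2 = 44521 ≡ 94 (mod 251)
211^4 = (211^2)^2 ≡ 94^2 = 8836 ≡ 51 (mod 251)
211^8 = (211^4)^2 ≡ 51^2 = 2601 ≡ 91 (mod 251)
211^12 = 211^8 · 211^4 ≡ 91 · 51 ≡ 123 (mod 251).

123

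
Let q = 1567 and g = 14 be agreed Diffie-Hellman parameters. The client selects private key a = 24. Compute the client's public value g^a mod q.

Public value = 14^24 mod 1567.
14^1 ≡ 14 (mod 1567)
14^2 = (14^1)^2 ≡ 14^2 = 196 ≡ 196 (mod 1567)
14^4 = (14^2)^2 ≡ 196^2 = 38416 ≡ 808 (mod 1567)
14^8 = (14^4)^2 ≡ 808^2 = 652864 ≡ 992 (mod 1567)
14^16 = (14^8)^2 ≡ 992^2 = 984064 ≡ 1555 (mod 1567)
14^24 = 14^16 · 14^8 ≡ 1555 · 992 ≡ 632 (mod 1567).

632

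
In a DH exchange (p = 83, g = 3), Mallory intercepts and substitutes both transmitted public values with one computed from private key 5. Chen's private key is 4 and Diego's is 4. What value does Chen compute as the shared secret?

Chen receives Mallory's public value M = 3^5 mod 83 instead of the honest one.
3^1 ≡ 3 (mod 83)
3^2 = (3^1)^2 ≡ 3^2 = 9 ≡ 9 (mod 83)
3^4 = (3^2)^2 ≡ 9^2 = 81 ≡ 81 (mod 83)
3^5 = 3^4 · 3^1 ≡ 81 · 3 ≡ 77 (mod 83).
So M = 77. Chen computes K = M^4 mod 83.
77^1 ≡ 77 (mod 83)
77^2 = (77^1)^2 ≡ 77^2 = 5929 ≡ 36 (mod 83)
77^4 = (77^2)^2 ≡ 36^2 = 1296 ≡ 51 (mod 83)

51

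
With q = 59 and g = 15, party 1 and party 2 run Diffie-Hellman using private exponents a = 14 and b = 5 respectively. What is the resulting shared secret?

27

Party 2 sends B = g^b mod q = 15^5 mod 59.
15^1 ≡ 15 (mod 59)
15^2 = (15^1)^2 ≡ 15^2 = 225 ≡ 48 (mod 59)
15^4 = (15^2)^2 ≡ 48^2 = 2304 ≡ 3 (mod 59)
15^5 = 15^4 · 15^1 ≡ 3 · 15 ≡ 45 (mod 59).
So B = 45. Party 1 then computes K = B^a mod q = 45^14 mod 59.
45^1 ≡ 45 (mod 59)
45^2 = (45^1)^2 ≡ 45^2 = 2025 ≡ 19 (mod 59)
45^4 = (45^2)^2 ≡ 19^2 = 361 ≡ 7 (mod 59)
45^8 = (45^4)^2 ≡ 7^2 = 49 ≡ 49 (mod 59)
45^14 = 45^8 · 45^4 · 45^2 ≡ 49 · 7 · 19 ≡ 27 (mod 59).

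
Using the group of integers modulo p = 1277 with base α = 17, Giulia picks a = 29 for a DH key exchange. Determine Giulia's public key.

873

Public value = 17^29 mod 1277.
17^1 ≡ 17 (mod 1277)
17^2 = (17^1)^2 ≡ 17^2 = 289 ≡ 289 (mod 1277)
17^4 = (17^2)^2 ≡ 289^2 = 83521 ≡ 516 (mod 1277)
17^8 = (17^4)^2 ≡ 516^2 = 266256 ≡ 640 (mod 1277)
17^16 = (17^8)^2 ≡ 640^2 = 409600 ≡ 960 (mod 1277)
17^29 = 17^16 · 17^8 · 17^4 · 17^1 ≡ 960 · 640 · 516 · 17 ≡ 873 (mod 1277).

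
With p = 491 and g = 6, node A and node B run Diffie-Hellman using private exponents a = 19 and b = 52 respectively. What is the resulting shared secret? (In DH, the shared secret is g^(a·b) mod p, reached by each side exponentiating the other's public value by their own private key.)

396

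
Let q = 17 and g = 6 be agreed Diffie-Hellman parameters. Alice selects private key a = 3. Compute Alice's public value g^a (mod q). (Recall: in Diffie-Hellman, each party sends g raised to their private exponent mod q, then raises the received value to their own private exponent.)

12

Public value = 6^3 (mod 17).
6^1 ≡ 6 (mod 17)
6^2 = (6^1)^2 ≡ 6^2 = 36 ≡ 2 (mod 17)
6^3 = 6^2 · 6^1 ≡ 2 · 6 ≡ 12 (mod 17).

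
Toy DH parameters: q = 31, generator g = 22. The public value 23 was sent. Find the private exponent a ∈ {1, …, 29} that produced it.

21

Try successive powers of 22 modulo 31:
22^1 ≡ 22
22^2 ≡ 19
22^3 ≡ 15
22^4 ≡ 20
22^5 ≡ 6
22^6 ≡ 8
22^7 ≡ 21
22^8 ≡ 28
22^9 ≡ 27
22^10 ≡ 5
22^11 ≡ 17
22^12 ≡ 2
22^13 ≡ 13
22^14 ≡ 7
22^15 ≡ 30
22^16 ≡ 9
22^17 ≡ 12
22^18 ≡ 16
22^19 ≡ 11
22^20 ≡ 25
22^21 ≡ 23
Found: a = 21.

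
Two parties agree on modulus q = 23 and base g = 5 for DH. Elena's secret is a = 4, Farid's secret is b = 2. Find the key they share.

16

Farid sends B = g^b mod q = 5^2 mod 23.
5^1 ≡ 5 (mod 23)
5^2 = (5^1)^2 ≡ 5^2 = 25 ≡ 2 (mod 23)
So B = 2. Elena then computes K = B^a mod q = 2^4 mod 23.
2^1 ≡ 2 (mod 23)
2^2 = (2^1)^2 ≡ 2^2 = 4 ≡ 4 (mod 23)
2^4 = (2^2)^2 ≡ 4^2 = 16 ≡ 16 (mod 23)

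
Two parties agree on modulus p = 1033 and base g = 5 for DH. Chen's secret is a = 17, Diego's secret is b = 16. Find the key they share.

1001

Chen sends A = g^a mod p = 5^17 mod 1033.
5^1 ≡ 5 (mod 1033)
5^2 = (5^1)^2 ≡ 5^2 = 25 ≡ 25 (mod 1033)
5^4 = (5^2)^2 ≡ 25^2 = 625 ≡ 625 (mod 1033)
5^8 = (5^4)^2 ≡ 625^2 = 390625 ≡ 151 (mod 1033)
5^16 = (5^8)^2 ≡ 151^2 = 22801 ≡ 75 (mod 1033)
5^17 = 5^16 · 5^1 ≡ 75 · 5 ≡ 375 (mod 1033).
So A = 375. Diego then computes K = A^b mod p = 375^16 mod 1033.
375^1 ≡ 375 (mod 1033)
375^2 = (375^1)^2 ≡ 375^2 = 140625 ≡ 137 (mod 1033)
375^4 = (375^2)^2 ≡ 137^2 = 18769 ≡ 175 (mod 1033)
375^8 = (375^4)^2 ≡ 175^2 = 30625 ≡ 668 (mod 1033)
375^16 = (375^8)^2 ≡ 668^2 = 446224 ≡ 1001 (mod 1033)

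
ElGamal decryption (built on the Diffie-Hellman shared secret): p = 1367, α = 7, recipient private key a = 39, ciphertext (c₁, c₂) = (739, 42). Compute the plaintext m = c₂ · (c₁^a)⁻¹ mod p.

98

Shared mask s = c₁^a mod p = 739^39 mod 1367.
739^1 ≡ 739 (mod 1367)
739^2 = (739^1)^2 ≡ 739^2 = 546121 ≡ 688 (mod 1367)
739^4 = (739^2)^2 ≡ 688^2 = 473344 ≡ 362 (mod 1367)
739^8 = (739^4)^2 ≡ 362^2 = 131044 ≡ 1179 (mod 1367)
739^16 = (739^8)^2 ≡ 1179^2 = 1390041 ≡ 1169 (mod 1367)
739^32 = (739^16)^2 ≡ 1169^2 = 1366561 ≡ 928 (mod 1367)
739^39 = 739^32 · 739^4 · 739^2 · 739^1 ≡ 928 · 362 · 688 · 739 ≡ 391 (mod 1367).
So s = 391; s⁻¹ ≡ 458 (mod 1367).
m = c₂ · s⁻¹ mod 1367 = 42 · 458 mod 1367 = 98.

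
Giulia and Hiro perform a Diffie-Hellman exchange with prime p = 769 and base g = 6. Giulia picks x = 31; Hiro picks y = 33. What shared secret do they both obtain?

60

Hiro sends B = g^y mod p = 6^33 mod 769.
6^1 ≡ 6 (mod 769)
6^2 = (6^1)^2 ≡ 6^2 = 36 ≡ 36 (mod 769)
6^4 = (6^2)^2 ≡ 36^2 = 1296 ≡ 527 (mod 769)
6^8 = (6^4)^2 ≡ 527^2 = 277729 ≡ 120 (mod 769)
6^16 = (6^8)^2 ≡ 120^2 = 14400 ≡ 558 (mod 769)
6^32 = (6^16)^2 ≡ 558^2 = 311364 ≡ 688 (mod 769)
6^33 = 6^32 · 6^1 ≡ 688 · 6 ≡ 283 (mod 769).
So B = 283. Giulia then computes K = B^x mod p = 283^31 mod 769.
283^1 ≡ 283 (mod 769)
283^2 = (283^1)^2 ≡ 283^2 = 80089 ≡ 113 (mod 769)
283^4 = (283^2)^2 ≡ 113^2 = 12769 ≡ 465 (mod 769)
283^8 = (283^4)^2 ≡ 465^2 = 216225 ≡ 136 (mod 769)
283^16 = (283^8)^2 ≡ 136^2 = 18496 ≡ 40 (mod 769)
283^31 = 283^16 · 283^8 · 283^4 · 283^2 · 283^1 ≡ 40 · 136 · 465 · 113 · 283 ≡ 60 (mod 769).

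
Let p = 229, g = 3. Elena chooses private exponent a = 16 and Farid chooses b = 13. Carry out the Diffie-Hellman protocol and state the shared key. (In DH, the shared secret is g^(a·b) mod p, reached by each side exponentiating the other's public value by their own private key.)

Farid sends B = g^b mod p = 3^13 mod 229.
3^1 ≡ 3 (mod 229)
3^2 = (3^1)^2 ≡ 3^2 = 9 ≡ 9 (mod 229)
3^4 = (3^2)^2 ≡ 9^2 = 81 ≡ 81 (mod 229)
3^8 = (3^4)^2 ≡ 81^2 = 6561 ≡ 149 (mod 229)
3^13 = 3^8 · 3^4 · 3^1 ≡ 149 · 81 · 3 ≡ 25 (mod 229).
So B = 25. Elena then computes K = B^a mod p = 25^16 mod 229.
25^1 ≡ 25 (mod 229)
25^2 = (25^1)^2 ≡ 25^2 = 625 ≡ 167 (mod 229)
25^4 = (25^2)^2 ≡ 167^2 = 27889 ≡ 180 (mod 229)
25^8 = (25^4)^2 ≡ 180^2 = 32400 ≡ 111 (mod 229)
25^16 = (25^8)^2 ≡ 111^2 = 12321 ≡ 184 (mod 229)

184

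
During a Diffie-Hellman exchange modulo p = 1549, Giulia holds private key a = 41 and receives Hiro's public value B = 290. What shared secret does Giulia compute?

1491

Shared key K = 290^41 mod 1549.
290^1 ≡ 290 (mod 1549)
290^2 = (290^1)^2 ≡ 290^2 = 84100 ≡ 454 (mod 1549)
290^4 = (290^2)^2 ≡ 454^2 = 206116 ≡ 99 (mod 1549)
290^8 = (290^4)^2 ≡ 99^2 = 9801 ≡ 507 (mod 1549)
290^16 = (290^8)^2 ≡ 507^2 = 257049 ≡ 1464 (mod 1549)
290^32 = (290^16)^2 ≡ 1464^2 = 2143296 ≡ 1029 (mod 1549)
290^41 = 290^32 · 290^8 · 290^1 ≡ 1029 · 507 · 290 ≡ 1491 (mod 1549).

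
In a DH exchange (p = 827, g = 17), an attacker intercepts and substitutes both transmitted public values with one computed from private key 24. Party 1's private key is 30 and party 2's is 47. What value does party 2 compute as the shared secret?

665

Party 2 receives an attacker's public value M = 17^24 mod 827 instead of the honest one.
17^1 ≡ 17 (mod 827)
17^2 = (17^1)^2 ≡ 17^2 = 289 ≡ 289 (mod 827)
17^4 = (17^2)^2 ≡ 289^2 = 83521 ≡ 821 (mod 827)
17^8 = (17^4)^2 ≡ 821^2 = 674041 ≡ 36 (mod 827)
17^16 = (17^8)^2 ≡ 36^2 = 1296 ≡ 469 (mod 827)
17^24 = 17^16 · 17^8 ≡ 469 · 36 ≡ 344 (mod 827).
So M = 344. Party 2 computes K = M^47 mod 827.
344^1 ≡ 344 (mod 827)
344^2 = (344^1)^2 ≡ 344^2 = 118336 ≡ 75 (mod 827)
344^4 = (344^2)^2 ≡ 75^2 = 5625 ≡ 663 (mod 827)
344^8 = (344^4)^2 ≡ 663^2 = 439569 ≡ 432 (mod 827)
344^16 = (344^8)^2 ≡ 432^2 = 186624 ≡ 549 (mod 827)
344^32 = (344^16)^2 ≡ 549^2 = 301401 ≡ 373 (mod 827)
344^47 = 344^32 · 344^8 · 344^4 · 344^2 · 344^1 ≡ 373 · 432 · 663 · 75 · 344 ≡ 665 (mod 827).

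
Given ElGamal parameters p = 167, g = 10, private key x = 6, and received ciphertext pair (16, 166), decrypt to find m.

35

Shared mask s = c₁^x mod p = 16^6 mod 167.
16^1 ≡ 16 (mod 167)
16^2 = (16^1)^2 ≡ 16^2 = 256 ≡ 89 (mod 167)
16^4 = (16^2)^2 ≡ 89^2 = 7921 ≡ 72 (mod 167)
16^6 = 16^4 · 16^2 ≡ 72 · 89 ≡ 62 (mod 167).
So s = 62; s⁻¹ ≡ 132 (mod 167).
m = c₂ · s⁻¹ mod 167 = 166 · 132 mod 167 = 35.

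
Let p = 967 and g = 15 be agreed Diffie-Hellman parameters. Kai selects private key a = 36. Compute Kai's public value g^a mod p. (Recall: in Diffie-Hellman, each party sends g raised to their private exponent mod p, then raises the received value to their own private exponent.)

157

Public value = 15^36 mod 967.
15^1 ≡ 15 (mod 967)
15^2 = (15^1)^2 ≡ 15^2 = 225 ≡ 225 (mod 967)
15^4 = (15^2)^2 ≡ 225^2 = 50625 ≡ 341 (mod 967)
15^8 = (15^4)^2 ≡ 341^2 = 116281 ≡ 241 (mod 967)
15^16 = (15^8)^2 ≡ 241^2 = 58081 ≡ 61 (mod 967)
15^32 = (15^16)^2 ≡ 61^2 = 3721 ≡ 820 (mod 967)
15^36 = 15^32 · 15^4 ≡ 820 · 341 ≡ 157 (mod 967).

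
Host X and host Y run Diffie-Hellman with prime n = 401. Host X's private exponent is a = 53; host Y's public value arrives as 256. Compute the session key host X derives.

Shared key K = 256^53 mod 401.
256^1 ≡ 256 (mod 401)
256^2 = (256^1)^2 ≡ 256^2 = 65536 ≡ 173 (mod 401)
256^4 = (256^2)^2 ≡ 173^2 = 29929 ≡ 255 (mod 401)
256^8 = (256^4)^2 ≡ 255^2 = 65025 ≡ 63 (mod 401)
256^16 = (256^8)^2 ≡ 63^2 = 3969 ≡ 360 (mod 401)
256^32 = (256^16)^2 ≡ 360^2 = 129600 ≡ 77 (mod 401)
256^53 = 256^32 · 256^16 · 256^4 · 256^1 ≡ 77 · 360 · 255 · 256 ≡ 178 (mod 401).

178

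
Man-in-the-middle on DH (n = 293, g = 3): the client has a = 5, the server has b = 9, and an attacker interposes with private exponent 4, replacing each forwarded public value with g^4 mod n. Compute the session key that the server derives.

The server receives an attacker's public value M = 3^4 mod 293 instead of the honest one.
3^1 ≡ 3 (mod 293)
3^2 = (3^1)^2 ≡ 3^2 = 9 ≡ 9 (mod 293)
3^4 = (3^2)^2 ≡ 9^2 = 81 ≡ 81 (mod 293)
So M = 81. The server computes K = M^9 mod 293.
81^1 ≡ 81 (mod 293)
81^2 = (81^1)^2 ≡ 81^2 = 6561 ≡ 115 (mod 293)
81^4 = (81^2)^2 ≡ 115^2 = 13225 ≡ 40 (mod 293)
81^8 = (81^4)^2 ≡ 40^2 = 1600 ≡ 135 (mod 293)
81^9 = 81^8 · 81^1 ≡ 135 · 81 ≡ 94 (mod 293).

94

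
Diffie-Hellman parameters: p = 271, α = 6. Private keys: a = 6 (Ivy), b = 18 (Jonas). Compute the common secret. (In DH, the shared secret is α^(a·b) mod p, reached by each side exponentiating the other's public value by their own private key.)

100

Ivy sends A = α^a mod p = 6^6 mod 271.
6^1 ≡ 6 (mod 271)
6^2 = (6^1)^2 ≡ 6^2 = 36 ≡ 36 (mod 271)
6^4 = (6^2)^2 ≡ 36^2 = 1296 ≡ 212 (mod 271)
6^6 = 6^4 · 6^2 ≡ 212 · 36 ≡ 44 (mod 271).
So A = 44. Jonas then computes K = A^b mod p = 44^18 mod 271.
44^1 ≡ 44 (mod 271)
44^2 = (44^1)^2 ≡ 44^2 = 1936 ≡ 39 (mod 271)
44^4 = (44^2)^2 ≡ 39^2 = 1521 ≡ 166 (mod 271)
44^8 = (44^4)^2 ≡ 166^2 = 27556 ≡ 185 (mod 271)
44^16 = (44^8)^2 ≡ 185^2 = 34225 ≡ 79 (mod 271)
44^18 = 44^16 · 44^2 ≡ 79 · 39 ≡ 100 (mod 271).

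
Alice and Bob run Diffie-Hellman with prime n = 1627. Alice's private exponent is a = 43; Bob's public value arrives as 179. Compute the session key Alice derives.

Shared key K = 179^43 mod 1627.
179^1 ≡ 179 (mod 1627)
179^2 = (179^1)^2 ≡ 179^2 = 32041 ≡ 1128 (mod 1627)
179^4 = (179^2)^2 ≡ 1128^2 = 1272384 ≡ 70 (mod 1627)
179^8 = (179^4)^2 ≡ 70^2 = 4900 ≡ 19 (mod 1627)
179^16 = (179^8)^2 ≡ 19^2 = 361 ≡ 361 (mod 1627)
179^32 = (179^16)^2 ≡ 361^2 = 130321 ≡ 161 (mod 1627)
179^43 = 179^32 · 179^8 · 179^2 · 179^1 ≡ 161 · 19 · 1128 · 179 ≡ 560 (mod 1627).

560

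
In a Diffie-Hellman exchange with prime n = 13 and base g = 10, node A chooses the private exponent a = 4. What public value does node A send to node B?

Public value = 10^4 mod 13.
10^1 ≡ 10 (mod 13)
10^2 = (10^1)^2 ≡ 10^2 = 100 ≡ 9 (mod 13)
10^4 = (10^2)^2 ≡ 9^2 = 81 ≡ 3 (mod 13)

3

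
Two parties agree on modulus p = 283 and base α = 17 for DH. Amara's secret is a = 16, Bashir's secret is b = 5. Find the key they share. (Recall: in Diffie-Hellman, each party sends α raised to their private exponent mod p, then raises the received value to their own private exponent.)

24

Bashir sends B = α^b mod p = 17^5 mod 283.
17^1 ≡ 17 (mod 283)
17^2 = (17^1)^2 ≡ 17^2 = 289 ≡ 6 (mod 283)
17^4 = (17^2)^2 ≡ 6^2 = 36 ≡ 36 (mod 283)
17^5 = 17^4 · 17^1 ≡ 36 · 17 ≡ 46 (mod 283).
So B = 46. Amara then computes K = B^a mod p = 46^16 mod 283.
46^1 ≡ 46 (mod 283)
46^2 = (46^1)^2 ≡ 46^2 = 2116 ≡ 135 (mod 283)
46^4 = (46^2)^2 ≡ 135^2 = 18225 ≡ 113 (mod 283)
46^8 = (46^4)^2 ≡ 113^2 = 12769 ≡ 34 (mod 283)
46^16 = (46^8)^2 ≡ 34^2 = 1156 ≡ 24 (mod 283)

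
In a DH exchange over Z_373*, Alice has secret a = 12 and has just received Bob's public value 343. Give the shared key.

351

Shared key K = 343^12 mod 373.
343^1 ≡ 343 (mod 373)
343^2 = (343^1)^2 ≡ 343^2 = 117649 ≡ 154 (mod 373)
343^4 = (343^2)^2 ≡ 154^2 = 23716 ≡ 217 (mod 373)
343^8 = (343^4)^2 ≡ 217^2 = 47089 ≡ 91 (mod 373)
343^12 = 343^8 · 343^4 ≡ 91 · 217 ≡ 351 (mod 373).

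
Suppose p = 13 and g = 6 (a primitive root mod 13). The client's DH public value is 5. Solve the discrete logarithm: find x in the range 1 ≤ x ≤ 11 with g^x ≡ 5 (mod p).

9

Try successive powers of 6 modulo 13:
6^1 ≡ 6
6^2 ≡ 10
6^3 ≡ 8
6^4 ≡ 9
6^5 ≡ 2
6^6 ≡ 12
6^7 ≡ 7
6^8 ≡ 3
6^9 ≡ 5
Found: x = 9.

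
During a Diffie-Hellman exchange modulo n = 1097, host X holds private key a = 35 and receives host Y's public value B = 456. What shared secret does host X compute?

544

Shared key K = 456^35 mod 1097.
456^1 ≡ 456 (mod 1097)
456^2 = (456^1)^2 ≡ 456^2 = 207936 ≡ 603 (mod 1097)
456^4 = (456^2)^2 ≡ 603^2 = 363609 ≡ 502 (mod 1097)
456^8 = (456^4)^2 ≡ 502^2 = 252004 ≡ 791 (mod 1097)
456^16 = (456^8)^2 ≡ 791^2 = 625681 ≡ 391 (mod 1097)
456^32 = (456^16)^2 ≡ 391^2 = 152881 ≡ 398 (mod 1097)
456^35 = 456^32 · 456^2 · 456^1 ≡ 398 · 603 · 456 ≡ 544 (mod 1097).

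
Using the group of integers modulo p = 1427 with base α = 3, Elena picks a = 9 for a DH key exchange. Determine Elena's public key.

1132

Public value = 3^9 (mod 1427).
3^1 ≡ 3 (mod 1427)
3^2 = (3^1)^2 ≡ 3^2 = 9 ≡ 9 (mod 1427)
3^4 = (3^2)^2 ≡ 9^2 = 81 ≡ 81 (mod 1427)
3^8 = (3^4)^2 ≡ 81^2 = 6561 ≡ 853 (mod 1427)
3^9 = 3^8 · 3^1 ≡ 853 · 3 ≡ 1132 (mod 1427).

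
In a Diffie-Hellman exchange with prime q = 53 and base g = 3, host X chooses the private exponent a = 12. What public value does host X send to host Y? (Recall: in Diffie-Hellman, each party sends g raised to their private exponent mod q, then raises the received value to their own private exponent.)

Public value = 3^12 mod 53.
3^1 ≡ 3 (mod 53)
3^2 = (3^1)^2 ≡ 3^2 = 9 ≡ 9 (mod 53)
3^4 = (3^2)^2 ≡ 9^2 = 81 ≡ 28 (mod 53)
3^8 = (3^4)^2 ≡ 28^2 = 784 ≡ 42 (mod 53)
3^12 = 3^8 · 3^4 ≡ 42 · 28 ≡ 10 (mod 53).

10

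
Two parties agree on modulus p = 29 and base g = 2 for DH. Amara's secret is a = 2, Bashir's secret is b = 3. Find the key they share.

Amara sends A = g^a mod p = 2^2 mod 29.
2^1 ≡ 2 (mod 29)
2^2 = (2^1)^2 ≡ 2^2 = 4 ≡ 4 (mod 29)
So A = 4. Bashir then computes K = A^b mod p = 4^3 mod 29.
4^1 ≡ 4 (mod 29)
4^2 = (4^1)^2 ≡ 4^2 = 16 ≡ 16 (mod 29)
4^3 = 4^2 · 4^1 ≡ 16 · 4 ≡ 6 (mod 29).

6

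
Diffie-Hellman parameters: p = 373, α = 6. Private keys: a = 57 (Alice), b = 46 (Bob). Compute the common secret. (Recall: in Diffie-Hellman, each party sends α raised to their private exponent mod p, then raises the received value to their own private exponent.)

324

Bob sends B = α^b mod p = 6^46 mod 373.
6^1 ≡ 6 (mod 373)
6^2 = (6^1)^2 ≡ 6^2 = 36 ≡ 36 (mod 373)
6^4 = (6^2)^2 ≡ 36^2 = 1296 ≡ 177 (mod 373)
6^8 = (6^4)^2 ≡ 177^2 = 31329 ≡ 370 (mod 373)
6^16 = (6^8)^2 ≡ 370^2 = 136900 ≡ 9 (mod 373)
6^32 = (6^16)^2 ≡ 9^2 = 81 ≡ 81 (mod 373)
6^46 = 6^32 · 6^8 · 6^4 · 6^2 ≡ 81 · 370 · 177 · 36 ≡ 300 (mod 373).
So B = 300. Alice then computes K = B^a mod p = 300^57 mod 373.
300^1 ≡ 300 (mod 373)
300^2 = (300^1)^2 ≡ 300^2 = 90000 ≡ 107 (mod 373)
300^4 = (300^2)^2 ≡ 107^2 = 11449 ≡ 259 (mod 373)
300^8 = (300^4)^2 ≡ 259^2 = 67081 ≡ 314 (mod 373)
300^16 = (300^8)^2 ≡ 314^2 = 98596 ≡ 124 (mod 373)
300^32 = (300^16)^2 ≡ 124^2 = 15376 ≡ 83 (mod 373)
300^57 = 300^32 · 300^16 · 300^8 · 300^1 ≡ 83 · 124 · 314 · 300 ≡ 324 (mod 373).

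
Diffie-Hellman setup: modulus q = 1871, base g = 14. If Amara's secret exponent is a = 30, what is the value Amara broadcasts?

Public value = 14^{30} \pmod{1871}.
14^1 ≡ 14 (mod 1871)
14^2 = (14^1)^2 ≡ 14^2 = 196 ≡ 196 (mod 1871)
14^4 = (14^2)^2 ≡ 196^2 = 38416 ≡ 996 (mod 1871)
14^8 = (14^4)^2 ≡ 996^2 = 992016 ≡ 386 (mod 1871)
14^16 = (14^8)^2 ≡ 386^2 = 148996 ≡ 1187 (mod 1871)
14^30 = 14^16 · 14^8 · 14^4 · 14^2 ≡ 1187 · 386 · 996 · 196 ≡ 96 (mod 1871).

96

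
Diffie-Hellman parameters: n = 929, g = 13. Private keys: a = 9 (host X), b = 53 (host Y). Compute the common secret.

Host X sends A = g^a mod n = 13^9 mod 929.
13^1 ≡ 13 (mod 929)
13^2 = (13^1)^2 ≡ 13^2 = 169 ≡ 169 (mod 929)
13^4 = (13^2)^2 ≡ 169^2 = 28561 ≡ 691 (mod 929)
13^8 = (13^4)^2 ≡ 691^2 = 477481 ≡ 904 (mod 929)
13^9 = 13^8 · 13^1 ≡ 904 · 13 ≡ 604 (mod 929).
So A = 604. Host Y then computes K = A^b mod n = 604^53 mod 929.
604^1 ≡ 604 (mod 929)
604^2 = (604^1)^2 ≡ 604^2 = 364816 ≡ 648 (mod 929)
604^4 = (604^2)^2 ≡ 648^2 = 419904 ≡ 925 (mod 929)
604^8 = (604^4)^2 ≡ 925^2 = 855625 ≡ 16 (mod 929)
604^16 = (604^8)^2 ≡ 16^2 = 256 ≡ 256 (mod 929)
604^32 = (604^16)^2 ≡ 256^2 = 65536 ≡ 506 (mod 929)
604^53 = 604^32 · 604^16 · 604^4 · 604^1 ≡ 506 · 256 · 925 · 604 ≡ 686 (mod 929).

686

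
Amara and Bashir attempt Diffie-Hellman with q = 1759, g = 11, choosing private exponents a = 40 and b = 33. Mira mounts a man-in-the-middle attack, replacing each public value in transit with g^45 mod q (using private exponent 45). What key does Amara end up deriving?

230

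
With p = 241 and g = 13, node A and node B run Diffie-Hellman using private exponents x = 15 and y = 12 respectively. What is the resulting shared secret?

Node B sends B = g^y mod p = 13^12 mod 241.
13^1 ≡ 13 (mod 241)
13^2 = (13^1)^2 ≡ 13^2 = 169 ≡ 169 (mod 241)
13^4 = (13^2)^2 ≡ 169^2 = 28561 ≡ 123 (mod 241)
13^8 = (13^4)^2 ≡ 123^2 = 15129 ≡ 187 (mod 241)
13^12 = 13^8 · 13^4 ≡ 187 · 123 ≡ 106 (mod 241).
So B = 106. Node A then computes K = B^x mod p = 106^15 mod 241.
106^1 ≡ 106 (mod 241)
106^2 = (106^1)^2 ≡ 106^2 = 11236 ≡ 150 (mod 241)
106^4 = (106^2)^2 ≡ 150^2 = 22500 ≡ 87 (mod 241)
106^8 = (106^4)^2 ≡ 87^2 = 7569 ≡ 98 (mod 241)
106^15 = 106^8 · 106^4 · 106^2 · 106^1 ≡ 98 · 87 · 150 · 106 ≡ 177 (mod 241).

177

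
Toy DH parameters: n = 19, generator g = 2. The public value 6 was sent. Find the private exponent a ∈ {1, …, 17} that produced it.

Try successive powers of 2 modulo 19:
2^1 ≡ 2
2^2 ≡ 4
2^3 ≡ 8
2^4 ≡ 16
2^5 ≡ 13
2^6 ≡ 7
2^7 ≡ 14
2^8 ≡ 9
2^9 ≡ 18
2^10 ≡ 17
2^11 ≡ 15
2^12 ≡ 11
2^13 ≡ 3
2^14 ≡ 6
Found: a = 14.

14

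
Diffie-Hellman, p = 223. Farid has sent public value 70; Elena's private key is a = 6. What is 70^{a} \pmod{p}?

Shared key K = 70^6 mod 223.
70^1 ≡ 70 (mod 223)
70^2 = (70^1)^2 ≡ 70^2 = 4900 ≡ 217 (mod 223)
70^4 = (70^2)^2 ≡ 217^2 = 47089 ≡ 36 (mod 223)
70^6 = 70^4 · 70^2 ≡ 36 · 217 ≡ 7 (mod 223).

7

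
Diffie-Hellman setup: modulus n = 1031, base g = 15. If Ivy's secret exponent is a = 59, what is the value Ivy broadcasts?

Public value = 15^{59} \pmod{1031}.
15^1 ≡ 15 (mod 1031)
15^2 = (15^1)^2 ≡ 15^2 = 225 ≡ 225 (mod 1031)
15^4 = (15^2)^2 ≡ 225^2 = 50625 ≡ 106 (mod 1031)
15^8 = (15^4)^2 ≡ 106^2 = 11236 ≡ 926 (mod 1031)
15^16 = (15^8)^2 ≡ 926^2 = 857476 ≡ 715 (mod 1031)
15^32 = (15^16)^2 ≡ 715^2 = 511225 ≡ 880 (mod 1031)
15^59 = 15^32 · 15^16 · 15^8 · 15^2 · 15^1 ≡ 880 · 715 · 926 · 225 · 15 ≡ 299 (mod 1031).

299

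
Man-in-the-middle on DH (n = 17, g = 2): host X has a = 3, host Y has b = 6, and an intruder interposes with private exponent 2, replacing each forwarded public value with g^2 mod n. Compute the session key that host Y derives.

Host Y receives an intruder's public value M = 2^2 mod 17 instead of the honest one.
2^1 ≡ 2 (mod 17)
2^2 = (2^1)^2 ≡ 2^2 = 4 ≡ 4 (mod 17)
So M = 4. Host Y computes K = M^6 mod 17.
4^1 ≡ 4 (mod 17)
4^2 = (4^1)^2 ≡ 4^2 = 16 ≡ 16 (mod 17)
4^4 = (4^2)^2 ≡ 16^2 = 256 ≡ 1 (mod 17)
4^6 = 4^4 · 4^2 ≡ 1 · 16 ≡ 16 (mod 17).

16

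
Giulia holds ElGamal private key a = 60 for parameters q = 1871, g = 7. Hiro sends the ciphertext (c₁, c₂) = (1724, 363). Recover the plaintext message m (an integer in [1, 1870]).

Shared mask s = c₁^a mod q = 1724^60 mod 1871.
1724^1 ≡ 1724 (mod 1871)
1724^2 = (1724^1)^2 ≡ 1724^2 = 2972176 ≡ 1028 (mod 1871)
1724^4 = (1724^2)^2 ≡ 1028^2 = 1056784 ≡ 1540 (mod 1871)
1724^8 = (1724^4)^2 ≡ 1540^2 = 2371600 ≡ 1043 (mod 1871)
1724^16 = (1724^8)^2 ≡ 1043^2 = 1087849 ≡ 798 (mod 1871)
1724^32 = (1724^16)^2 ≡ 798^2 = 636804 ≡ 664 (mod 1871)
1724^60 = 1724^32 · 1724^16 · 1724^8 · 1724^4 ≡ 664 · 798 · 1043 · 1540 ≡ 1336 (mod 1871).
So s = 1336; s⁻¹ ≡ 1245 (mod 1871).
m = c₂ · s⁻¹ mod 1871 = 363 · 1245 mod 1871 = 1024.

1024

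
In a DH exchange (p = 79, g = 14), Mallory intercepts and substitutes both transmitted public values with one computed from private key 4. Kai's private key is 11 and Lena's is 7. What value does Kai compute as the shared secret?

Kai receives Mallory's public value M = 14^4 mod 79 instead of the honest one.
14^1 ≡ 14 (mod 79)
14^2 = (14^1)^2 ≡ 14^2 = 196 ≡ 38 (mod 79)
14^4 = (14^2)^2 ≡ 38^2 = 1444 ≡ 22 (mod 79)
So M = 22. Kai computes K = M^11 mod 79.
22^1 ≡ 22 (mod 79)
22^2 = (22^1)^2 ≡ 22^2 = 484 ≡ 10 (mod 79)
22^4 = (22^2)^2 ≡ 10^2 = 100 ≡ 21 (mod 79)
22^8 = (22^4)^2 ≡ 21^2 = 441 ≡ 46 (mod 79)
22^11 = 22^8 · 22^2 · 22^1 ≡ 46 · 10 · 22 ≡ 8 (mod 79).

8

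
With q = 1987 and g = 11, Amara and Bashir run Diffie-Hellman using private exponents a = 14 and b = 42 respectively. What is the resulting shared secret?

Bashir sends B = g^b mod q = 11^42 mod 1987.
11^1 ≡ 11 (mod 1987)
11^2 = (11^1)^2 ≡ 11^2 = 121 ≡ 121 (mod 1987)
11^4 = (11^2)^2 ≡ 121^2 = 14641 ≡ 732 (mod 1987)
11^8 = (11^4)^2 ≡ 732^2 = 535824 ≡ 1321 (mod 1987)
11^16 = (11^8)^2 ≡ 1321^2 = 1745041 ≡ 455 (mod 1987)
11^32 = (11^16)^2 ≡ 455^2 = 207025 ≡ 377 (mod 1987)
11^42 = 11^32 · 11^8 · 11^2 ≡ 377 · 1321 · 121 ≡ 308 (mod 1987).
So B = 308. Amara then computes K = B^a mod q = 308^14 mod 1987.
308^1 ≡ 308 (mod 1987)
308^2 = (308^1)^2 ≡ 308^2 = 94864 ≡ 1475 (mod 1987)
308^4 = (308^2)^2 ≡ 1475^2 = 2175625 ≡ 1847 (mod 1987)
308^8 = (308^4)^2 ≡ 1847^2 = 3411409 ≡ 1717 (mod 1987)
308^14 = 308^8 · 308^4 · 308^2 ≡ 1717 · 1847 · 1475 ≡ 1767 (mod 1987).

1767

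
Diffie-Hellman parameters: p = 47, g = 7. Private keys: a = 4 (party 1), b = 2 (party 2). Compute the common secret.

Party 1 sends A = g^a mod p = 7^4 mod 47.
7^1 ≡ 7 (mod 47)
7^2 = (7^1)^2 ≡ 7^2 = 49 ≡ 2 (mod 47)
7^4 = (7^2)^2 ≡ 2^2 = 4 ≡ 4 (mod 47)
So A = 4. Party 2 then computes K = A^b mod p = 4^2 mod 47.
4^1 ≡ 4 (mod 47)
4^2 = (4^1)^2 ≡ 4^2 = 16 ≡ 16 (mod 47)

16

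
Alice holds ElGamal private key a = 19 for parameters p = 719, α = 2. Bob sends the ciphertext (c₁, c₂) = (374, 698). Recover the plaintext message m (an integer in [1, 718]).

710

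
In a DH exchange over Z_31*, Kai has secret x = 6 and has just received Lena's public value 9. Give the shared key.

8

Shared key K = 9^6 mod 31.
9^1 ≡ 9 (mod 31)
9^2 = (9^1)^2 ≡ 9^2 = 81 ≡ 19 (mod 31)
9^4 = (9^2)^2 ≡ 19^2 = 361 ≡ 20 (mod 31)
9^6 = 9^4 · 9^2 ≡ 20 · 19 ≡ 8 (mod 31).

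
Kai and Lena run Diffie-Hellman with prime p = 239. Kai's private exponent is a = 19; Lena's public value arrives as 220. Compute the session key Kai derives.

110

Shared key K = 220^19 mod 239.
220^1 ≡ 220 (mod 239)
220^2 = (220^1)^2 ≡ 220^2 = 48400 ≡ 122 (mod 239)
220^4 = (220^2)^2 ≡ 122^2 = 14884 ≡ 66 (mod 239)
220^8 = (220^4)^2 ≡ 66^2 = 4356 ≡ 54 (mod 239)
220^16 = (220^8)^2 ≡ 54^2 = 2916 ≡ 48 (mod 239)
220^19 = 220^16 · 220^2 · 220^1 ≡ 48 · 122 · 220 ≡ 110 (mod 239).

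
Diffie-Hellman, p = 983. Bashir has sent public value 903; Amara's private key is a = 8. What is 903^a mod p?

Shared key K = 903^8 mod 983.
903^1 ≡ 903 (mod 983)
903^2 = (903^1)^2 ≡ 903^2 = 815409 ≡ 502 (mod 983)
903^4 = (903^2)^2 ≡ 502^2 = 252004 ≡ 356 (mod 983)
903^8 = (903^4)^2 ≡ 356^2 = 126736 ≡ 912 (mod 983)

912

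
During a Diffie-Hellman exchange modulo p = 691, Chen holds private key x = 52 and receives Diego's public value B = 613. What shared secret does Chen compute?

Shared key K = 613^52 mod 691.
613^1 ≡ 613 (mod 691)
613^2 = (613^1)^2 ≡ 613^2 = 375769 ≡ 556 (mod 691)
613^4 = (613^2)^2 ≡ 556^2 = 309136 ≡ 259 (mod 691)
613^8 = (613^4)^2 ≡ 259^2 = 67081 ≡ 54 (mod 691)
613^16 = (613^8)^2 ≡ 54^2 = 2916 ≡ 152 (mod 691)
613^32 = (613^16)^2 ≡ 152^2 = 23104 ≡ 301 (mod 691)
613^52 = 613^32 · 613^16 · 613^4 ≡ 301 · 152 · 259 ≡ 500 (mod 691).

500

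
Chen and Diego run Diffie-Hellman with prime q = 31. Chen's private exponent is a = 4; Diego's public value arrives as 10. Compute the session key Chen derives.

18

Shared key K = 10^4 mod 31.
10^1 ≡ 10 (mod 31)
10^2 = (10^1)^2 ≡ 10^2 = 100 ≡ 7 (mod 31)
10^4 = (10^2)^2 ≡ 7^2 = 49 ≡ 18 (mod 31)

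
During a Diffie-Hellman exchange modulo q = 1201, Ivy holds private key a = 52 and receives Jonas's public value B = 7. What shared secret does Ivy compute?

1200

Shared key K = 7^52 mod 1201.
7^1 ≡ 7 (mod 1201)
7^2 = (7^1)^2 ≡ 7^2 = 49 ≡ 49 (mod 1201)
7^4 = (7^2)^2 ≡ 49^2 = 2401 ≡ 1200 (mod 1201)
7^8 = (7^4)^2 ≡ 1200^2 = 1440000 ≡ 1 (mod 1201)
7^16 = (7^8)^2 ≡ 1^2 = 1 ≡ 1 (mod 1201)
7^32 = (7^16)^2 ≡ 1^2 = 1 ≡ 1 (mod 1201)
7^52 = 7^32 · 7^16 · 7^4 ≡ 1 · 1 · 1200 ≡ 1200 (mod 1201).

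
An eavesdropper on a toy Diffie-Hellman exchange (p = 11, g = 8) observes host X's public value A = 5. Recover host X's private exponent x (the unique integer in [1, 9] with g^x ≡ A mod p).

Try successive powers of 8 modulo 11:
8^1 ≡ 8
8^2 ≡ 9
8^3 ≡ 6
8^4 ≡ 4
8^5 ≡ 10
8^6 ≡ 3
8^7 ≡ 2
8^8 ≡ 5
Found: x = 8.

8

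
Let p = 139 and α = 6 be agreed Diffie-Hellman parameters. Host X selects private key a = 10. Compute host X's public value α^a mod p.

64

Public value = 6^10 mod 139.
6^1 ≡ 6 (mod 139)
6^2 = (6^1)^2 ≡ 6^2 = 36 ≡ 36 (mod 139)
6^4 = (6^2)^2 ≡ 36^2 = 1296 ≡ 45 (mod 139)
6^8 = (6^4)^2 ≡ 45^2 = 2025 ≡ 79 (mod 139)
6^10 = 6^8 · 6^2 ≡ 79 · 36 ≡ 64 (mod 139).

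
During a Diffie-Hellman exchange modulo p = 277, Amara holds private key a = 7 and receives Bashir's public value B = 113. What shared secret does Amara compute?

146

Shared key K = 113^7 mod 277.
113^1 ≡ 113 (mod 277)
113^2 = (113^1)^2 ≡ 113^2 = 12769 ≡ 27 (mod 277)
113^4 = (113^2)^2 ≡ 27^2 = 729 ≡ 175 (mod 277)
113^7 = 113^4 · 113^2 · 113^1 ≡ 175 · 27 · 113 ≡ 146 (mod 277).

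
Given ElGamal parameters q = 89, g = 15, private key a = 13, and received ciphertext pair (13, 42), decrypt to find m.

35

Shared mask s = c₁^a mod q = 13^13 mod 89.
13^1 ≡ 13 (mod 89)
13^2 = (13^1)^2 ≡ 13^2 = 169 ≡ 80 (mod 89)
13^4 = (13^2)^2 ≡ 80^2 = 6400 ≡ 81 (mod 89)
13^8 = (13^4)^2 ≡ 81^2 = 6561 ≡ 64 (mod 89)
13^13 = 13^8 · 13^4 · 13^1 ≡ 64 · 81 · 13 ≡ 19 (mod 89).
So s = 19; s⁻¹ ≡ 75 (mod 89).
m = c₂ · s⁻¹ mod 89 = 42 · 75 mod 89 = 35.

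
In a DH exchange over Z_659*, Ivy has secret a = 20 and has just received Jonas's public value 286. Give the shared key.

108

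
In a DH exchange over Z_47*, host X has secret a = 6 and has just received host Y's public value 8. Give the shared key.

25

Shared key K = 8^6 mod 47.
8^1 ≡ 8 (mod 47)
8^2 = (8^1)^2 ≡ 8^2 = 64 ≡ 17 (mod 47)
8^4 = (8^2)^2 ≡ 17^2 = 289 ≡ 7 (mod 47)
8^6 = 8^4 · 8^2 ≡ 7 · 17 ≡ 25 (mod 47).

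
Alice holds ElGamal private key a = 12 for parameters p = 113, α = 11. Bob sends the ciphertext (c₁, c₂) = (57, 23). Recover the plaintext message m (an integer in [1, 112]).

Shared mask s = c₁^a mod p = 57^12 mod 113.
57^1 ≡ 57 (mod 113)
57^2 = (57^1)^2 ≡ 57^2 = 3249 ≡ 85 (mod 113)
57^4 = (57^2)^2 ≡ 85^2 = 7225 ≡ 106 (mod 113)
57^8 = (57^4)^2 ≡ 106^2 = 11236 ≡ 49 (mod 113)
57^12 = 57^8 · 57^4 ≡ 49 · 106 ≡ 109 (mod 113).
So s = 109; s⁻¹ ≡ 28 (mod 113).
m = c₂ · s⁻¹ mod 113 = 23 · 28 mod 113 = 79.

79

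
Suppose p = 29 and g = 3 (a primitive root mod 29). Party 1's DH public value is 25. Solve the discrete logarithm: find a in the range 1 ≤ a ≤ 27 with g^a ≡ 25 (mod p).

Try successive powers of 3 modulo 29:
3^1 ≡ 3
3^2 ≡ 9
3^3 ≡ 27
3^4 ≡ 23
3^5 ≡ 11
3^6 ≡ 4
3^7 ≡ 12
3^8 ≡ 7
3^9 ≡ 21
3^10 ≡ 5
3^11 ≡ 15
3^12 ≡ 16
3^13 ≡ 19
3^14 ≡ 28
3^15 ≡ 26
3^16 ≡ 20
3^17 ≡ 2
3^18 ≡ 6
3^19 ≡ 18
3^20 ≡ 25
Found: a = 20.

20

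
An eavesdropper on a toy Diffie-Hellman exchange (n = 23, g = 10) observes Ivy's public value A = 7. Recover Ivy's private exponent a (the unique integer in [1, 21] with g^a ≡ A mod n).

Try successive powers of 10 modulo 23:
10^1 ≡ 10
10^2 ≡ 8
10^3 ≡ 11
10^4 ≡ 18
10^5 ≡ 19
10^6 ≡ 6
10^7 ≡ 14
10^8 ≡ 2
10^9 ≡ 20
10^10 ≡ 16
10^11 ≡ 22
10^12 ≡ 13
10^13 ≡ 15
10^14 ≡ 12
10^15 ≡ 5
10^16 ≡ 4
10^17 ≡ 17
10^18 ≡ 9
10^19 ≡ 21
10^20 ≡ 3
10^21 ≡ 7
Found: a = 21.

21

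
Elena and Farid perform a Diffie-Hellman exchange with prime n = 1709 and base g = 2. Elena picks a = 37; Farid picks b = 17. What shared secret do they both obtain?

Elena sends A = g^a mod n = 2^37 mod 1709.
2^1 ≡ 2 (mod 1709)
2^2 = (2^1)^2 ≡ 2^2 = 4 ≡ 4 (mod 1709)
2^4 = (2^2)^2 ≡ 4^2 = 16 ≡ 16 (mod 1709)
2^8 = (2^4)^2 ≡ 16^2 = 256 ≡ 256 (mod 1709)
2^16 = (2^8)^2 ≡ 256^2 = 65536 ≡ 594 (mod 1709)
2^32 = (2^16)^2 ≡ 594^2 = 352836 ≡ 782 (mod 1709)
2^37 = 2^32 · 2^4 · 2^1 ≡ 782 · 16 · 2 ≡ 1098 (mod 1709).
So A = 1098. Farid then computes K = A^b mod n = 1098^17 mod 1709.
1098^1 ≡ 1098 (mod 1709)
1098^2 = (1098^1)^2 ≡ 1098^2 = 1205604 ≡ 759 (mod 1709)
1098^4 = (1098^2)^2 ≡ 759^2 = 576081 ≡ 148 (mod 1709)
1098^8 = (1098^4)^2 ≡ 148^2 = 21904 ≡ 1396 (mod 1709)
1098^16 = (1098^8)^2 ≡ 1396^2 = 1948816 ≡ 556 (mod 1709)
1098^17 = 1098^16 · 1098^1 ≡ 556 · 1098 ≡ 375 (mod 1709).

375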